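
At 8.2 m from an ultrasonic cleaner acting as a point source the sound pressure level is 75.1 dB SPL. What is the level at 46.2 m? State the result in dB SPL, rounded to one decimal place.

60.1 dB SPL

Spherical spreading from a point source gives a 20·log₁₀(r₂/r₁) drop.
L₂ = 75.1 − 20·log₁₀(46.2/8.2) = 75.1 − 15.017 = 60.08 dB SPL.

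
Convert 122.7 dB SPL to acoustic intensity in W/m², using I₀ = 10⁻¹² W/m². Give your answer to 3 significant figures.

I/I₀ = 10^(122.7/10) = 1.862e+12, so I = 1.862e+12 × 10⁻¹² W/m².

1.86 W/m²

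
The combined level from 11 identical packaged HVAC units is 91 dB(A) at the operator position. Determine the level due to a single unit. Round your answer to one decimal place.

80.6 dB(A)

11 equal contributions raise the level by 10·log₁₀ 11 = 10.414 dB, so each unit alone gives 91 − 10.414.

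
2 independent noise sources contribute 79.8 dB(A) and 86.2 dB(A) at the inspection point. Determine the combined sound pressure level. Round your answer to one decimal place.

87.1 dB(A)

Incoherent sources combine by intensity addition: L_total = 10·log₁₀(Σ 10^(L_i/10)).
Σ 10^(L/10) = 10^(79.8/10) + 10^(86.2/10) = 5.124e+08.
L_total = 10·log₁₀(5.124e+08) = 87.10 dB(A).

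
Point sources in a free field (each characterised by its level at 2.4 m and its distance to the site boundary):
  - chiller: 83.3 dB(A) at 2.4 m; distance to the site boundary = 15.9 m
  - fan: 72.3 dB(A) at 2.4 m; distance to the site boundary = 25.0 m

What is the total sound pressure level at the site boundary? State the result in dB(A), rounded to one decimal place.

First find each source's level at the receiver (point-source: −20·log₁₀(r/r_ref)), then combine on an intensity basis.
chiller: 83.3 − 20·log₁₀(15.9/2.4) = 83.3 − 16.42 = 66.88 dB(A).
fan: 72.3 − 20·log₁₀(25.0/2.4) = 72.3 − 20.35 = 51.95 dB(A).
Σ 10^(L/10) = 5.028e+06 → L_total = 10·log₁₀(5.028e+06) = 67.01 dB(A).

67.0 dB(A)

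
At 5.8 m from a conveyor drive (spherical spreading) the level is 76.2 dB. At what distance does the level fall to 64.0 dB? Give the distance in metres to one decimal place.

23.6 m

Point-source spreading drops the level by 20·log₁₀(r₂/r₁); inverting, r₂/r₁ = 10^(ΔL/20).
r₂ = 5.8·10^((76.2−64.0)/20) = 5.8·10^(12.2/20) = 23.63 m.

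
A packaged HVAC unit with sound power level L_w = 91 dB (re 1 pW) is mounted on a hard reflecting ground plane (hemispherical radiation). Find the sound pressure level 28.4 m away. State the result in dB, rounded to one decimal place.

54.0 dB

L_p = L_w − 10·log₁₀(2π·r²) with r = 28.4 m.
2π·r² = 5068 m², 10·log₁₀ of that is 37.048 dB.
L_p = 91 − 37.048 = 53.95 dB.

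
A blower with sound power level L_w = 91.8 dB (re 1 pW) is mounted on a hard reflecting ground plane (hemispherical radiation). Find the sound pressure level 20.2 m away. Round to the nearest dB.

58 dB

The power spreads over a hemisphere of area 2π·r², so L_p = L_w − 10·log₁₀(2π·r²).
2π·r² = 2564 m², 10·log₁₀ of that is 34.089 dB.
L_p = 91.8 − 34.089 = 57.71 dB.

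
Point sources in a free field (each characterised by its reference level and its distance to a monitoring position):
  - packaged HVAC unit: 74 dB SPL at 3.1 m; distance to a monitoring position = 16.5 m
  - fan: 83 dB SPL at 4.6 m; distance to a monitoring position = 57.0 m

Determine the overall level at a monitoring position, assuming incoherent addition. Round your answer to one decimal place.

First find each source's level at the receiver (point-source: −20·log₁₀(r/r_ref)), then combine on an intensity basis.
packaged HVAC unit: 74 − 20·log₁₀(16.5/3.1) = 74 − 14.52 = 59.48 dB SPL.
fan: 83 − 20·log₁₀(57.0/4.6) = 83 − 21.86 = 61.14 dB SPL.
Σ 10^(L/10) = 2.186e+06 → L_total = 10·log₁₀(2.186e+06) = 63.40 dB SPL.

63.4 dB SPL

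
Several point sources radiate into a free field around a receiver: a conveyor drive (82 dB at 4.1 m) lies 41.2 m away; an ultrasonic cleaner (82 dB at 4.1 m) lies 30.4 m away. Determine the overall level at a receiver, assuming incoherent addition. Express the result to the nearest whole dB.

66 dB

Apply inverse-square spreading to bring every level to the receiver, then sum 10^(L/10).
conveyor drive: 82 − 20·log₁₀(41.2/4.1) = 82 − 20.04 = 61.96 dB.
ultrasonic cleaner: 82 − 20·log₁₀(30.4/4.1) = 82 − 17.40 = 64.60 dB.
Σ 10^(L/10) = 4.452e+06 → L_total = 10·log₁₀(4.452e+06) = 66.49 dB.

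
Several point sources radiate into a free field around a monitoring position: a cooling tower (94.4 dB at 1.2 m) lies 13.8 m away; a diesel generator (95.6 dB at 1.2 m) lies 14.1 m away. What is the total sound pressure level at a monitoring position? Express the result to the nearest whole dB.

Propagate each source to the receiver with L = L_ref − 20·log₁₀(r/r_ref), then add intensities.
cooling tower: 94.4 − 20·log₁₀(13.8/1.2) = 94.4 − 21.21 = 73.19 dB.
diesel generator: 95.6 − 20·log₁₀(14.1/1.2) = 95.6 − 21.40 = 74.20 dB.
Σ 10^(L/10) = 4.712e+07 → L_total = 10·log₁₀(4.712e+07) = 76.73 dB.

77 dB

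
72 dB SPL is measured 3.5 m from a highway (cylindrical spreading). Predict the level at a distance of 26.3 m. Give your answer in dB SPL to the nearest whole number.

63 dB SPL

For a line source, L₂ = L₁ − 10·log₁₀(r₂/r₁).
L₂ = 72 − 10·log₁₀(26.3/3.5) = 72 − 8.759 = 63.24 dB SPL.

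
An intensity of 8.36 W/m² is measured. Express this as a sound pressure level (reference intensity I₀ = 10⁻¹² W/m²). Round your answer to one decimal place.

I/I₀ = 8.36/10⁻¹² = 8.36×10^12, and L = 10·log₁₀(I/I₀).
L = 10·(0.9222 + 12) = 129.22 dB.

129.2 dB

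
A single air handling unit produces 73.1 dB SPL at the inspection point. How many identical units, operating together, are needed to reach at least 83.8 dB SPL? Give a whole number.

The shortfall is 83.8 − 73.1 = 10.7 dB, and N units add 10·log₁₀ N, so need 10·log₁₀ N ≥ 10.7.
N ≥ 10^(10.7/10) = 11.749, so N = 12.

12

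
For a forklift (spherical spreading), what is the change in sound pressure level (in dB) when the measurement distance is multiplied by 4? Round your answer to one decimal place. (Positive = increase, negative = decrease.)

With spherical spreading the level changes by −20·log₁₀(r₂/r₁).
ΔL = −20·log₁₀(4) = -12.04 dB.

-12.0 dB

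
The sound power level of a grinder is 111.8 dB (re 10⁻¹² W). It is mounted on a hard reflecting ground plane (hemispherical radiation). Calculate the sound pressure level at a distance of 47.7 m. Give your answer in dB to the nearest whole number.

L_p = L_w − 10·log₁₀(2π·r²) with r = 47.7 m.
2π·r² = 1.43e+04 m², 10·log₁₀ of that is 41.552 dB.
L_p = 111.8 − 41.552 = 70.25 dB.

70 dB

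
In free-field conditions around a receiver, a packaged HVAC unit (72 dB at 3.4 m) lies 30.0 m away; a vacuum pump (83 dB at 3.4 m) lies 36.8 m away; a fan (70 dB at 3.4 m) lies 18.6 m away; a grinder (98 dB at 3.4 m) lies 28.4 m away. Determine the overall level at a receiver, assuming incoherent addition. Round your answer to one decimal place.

Apply inverse-square spreading to bring every level to the receiver, then sum 10^(L/10).
packaged HVAC unit: 72 − 20·log₁₀(30.0/3.4) = 72 − 18.91 = 53.09 dB.
vacuum pump: 83 − 20·log₁₀(36.8/3.4) = 83 − 20.69 = 62.31 dB.
fan: 70 − 20·log₁₀(18.6/3.4) = 70 − 14.76 = 55.24 dB.
grinder: 98 − 20·log₁₀(28.4/3.4) = 98 − 18.44 = 79.56 dB.
Σ 10^(L/10) = 9.267e+07 → L_total = 10·log₁₀(9.267e+07) = 79.67 dB.

79.7 dB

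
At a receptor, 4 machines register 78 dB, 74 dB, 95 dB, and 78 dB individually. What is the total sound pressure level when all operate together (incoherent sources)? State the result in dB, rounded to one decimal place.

95.2 dB

For uncorrelated sources the intensities add, so convert each level to linear form, sum, and take 10·log₁₀ of the total.
Σ 10^(L/10) = 10^(78/10) + 10^(74/10) + 10^(95/10) + 10^(78/10) = 3.314e+09.
L_total = 10·log₁₀(3.314e+09) = 95.20 dB.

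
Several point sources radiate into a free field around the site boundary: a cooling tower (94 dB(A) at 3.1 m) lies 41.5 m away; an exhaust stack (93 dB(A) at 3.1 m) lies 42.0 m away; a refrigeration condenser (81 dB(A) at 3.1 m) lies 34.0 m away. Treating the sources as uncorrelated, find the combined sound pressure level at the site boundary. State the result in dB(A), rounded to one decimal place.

Apply inverse-square spreading to bring every level to the receiver, then sum 10^(L/10).
cooling tower: 94 − 20·log₁₀(41.5/3.1) = 94 − 22.53 = 71.47 dB(A).
exhaust stack: 93 − 20·log₁₀(42.0/3.1) = 93 − 22.64 = 70.36 dB(A).
refrigeration condenser: 81 − 20·log₁₀(34.0/3.1) = 81 − 20.80 = 60.20 dB(A).
Σ 10^(L/10) = 2.593e+07 → L_total = 10·log₁₀(2.593e+07) = 74.14 dB(A).

74.1 dB(A)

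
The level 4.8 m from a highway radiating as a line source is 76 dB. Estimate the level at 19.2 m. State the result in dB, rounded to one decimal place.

Line-source attenuation: ΔL = 10·log₁₀(r₂/r₁) = 10·log₁₀(19.2/4.8) = 6.021 dB.
L₂ = 76 − 10·log₁₀(19.2/4.8) = 76 − 6.021 = 69.98 dB.

70.0 dB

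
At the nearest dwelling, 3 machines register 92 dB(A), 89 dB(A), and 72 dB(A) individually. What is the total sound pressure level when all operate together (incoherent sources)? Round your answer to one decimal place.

93.8 dB(A)

Incoherent sources combine by intensity addition: L_total = 10·log₁₀(Σ 10^(L_i/10)).
Σ 10^(L/10) = 10^(92/10) + 10^(89/10) + 10^(72/10) = 2.395e+09.
L_total = 10·log₁₀(2.395e+09) = 93.79 dB(A).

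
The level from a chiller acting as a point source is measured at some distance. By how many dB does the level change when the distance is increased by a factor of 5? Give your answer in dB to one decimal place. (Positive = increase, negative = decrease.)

-14.0 dB

With spherical spreading the level changes by −20·log₁₀(r₂/r₁).
ΔL = −20·log₁₀(5) = -13.98 dB.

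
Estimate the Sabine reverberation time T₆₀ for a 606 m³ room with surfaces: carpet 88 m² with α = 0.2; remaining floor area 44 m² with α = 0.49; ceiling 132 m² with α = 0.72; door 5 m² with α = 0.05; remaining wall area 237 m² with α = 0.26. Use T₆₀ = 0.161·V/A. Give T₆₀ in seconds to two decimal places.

0.50 s

Summing Sᵢαᵢ: 88·0.2 + 44·0.49 + 132·0.72 + 5·0.05 + 237·0.26 = 196.07 m².
T₆₀ = 0.161·V/A = 0.161·606/196.07 = 0.498 s.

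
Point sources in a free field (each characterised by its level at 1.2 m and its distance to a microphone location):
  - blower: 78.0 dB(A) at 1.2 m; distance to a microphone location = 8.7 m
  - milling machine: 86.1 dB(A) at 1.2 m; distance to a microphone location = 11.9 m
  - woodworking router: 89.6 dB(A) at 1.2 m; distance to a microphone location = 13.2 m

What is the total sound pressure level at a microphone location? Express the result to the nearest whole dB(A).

71 dB(A)

First find each source's level at the receiver (point-source: −20·log₁₀(r/r_ref)), then combine on an intensity basis.
blower: 78.0 − 20·log₁₀(8.7/1.2) = 78.0 − 17.21 = 60.79 dB(A).
milling machine: 86.1 − 20·log₁₀(11.9/1.2) = 86.1 − 19.93 = 66.17 dB(A).
woodworking router: 89.6 − 20·log₁₀(13.2/1.2) = 89.6 − 20.83 = 68.77 dB(A).
Σ 10^(L/10) = 1.288e+07 → L_total = 10·log₁₀(1.288e+07) = 71.10 dB(A).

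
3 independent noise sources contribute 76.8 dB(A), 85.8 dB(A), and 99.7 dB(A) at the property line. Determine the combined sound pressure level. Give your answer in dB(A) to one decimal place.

99.9 dB(A)

For uncorrelated sources the intensities add, so convert each level to linear form, sum, and take 10·log₁₀ of the total.
Σ 10^(L/10) = 10^(76.8/10) + 10^(85.8/10) + 10^(99.7/10) = 9.761e+09.
L_total = 10·log₁₀(9.761e+09) = 99.89 dB(A).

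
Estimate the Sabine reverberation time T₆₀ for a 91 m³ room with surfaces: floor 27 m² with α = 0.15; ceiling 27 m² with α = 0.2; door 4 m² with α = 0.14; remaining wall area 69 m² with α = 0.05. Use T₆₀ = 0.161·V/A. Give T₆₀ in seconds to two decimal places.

A = Σ Sᵢαᵢ = 27·0.15 + 27·0.2 + 4·0.14 + 69·0.05 = 13.46 m².
T₆₀ = 0.161·V/A = 0.161·91/13.46 = 1.088 s.

1.09 s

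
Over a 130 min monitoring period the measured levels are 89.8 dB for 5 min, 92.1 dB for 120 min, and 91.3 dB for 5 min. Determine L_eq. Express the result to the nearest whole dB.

92 dB

Weight each interval's intensity by its duration and average over T = 130 min:
Σ tᵢ·10^(Lᵢ/10) = 5·10^(89.8/10) + 120·10^(92.1/10) + 5·10^(91.3/10) = 2.061e+11.
L_eq = 10·log₁₀(2.061e+11/130) = 92.00 dB.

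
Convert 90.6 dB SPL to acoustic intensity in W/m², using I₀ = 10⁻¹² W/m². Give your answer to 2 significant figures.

0.0011 W/m²

I/I₀ = 10^(90.6/10) = 1.148e+09, so I = 1.148e+09 × 10⁻¹² W/m².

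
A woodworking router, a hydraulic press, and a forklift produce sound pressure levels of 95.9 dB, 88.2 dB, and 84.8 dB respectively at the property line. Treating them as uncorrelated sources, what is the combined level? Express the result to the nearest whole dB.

97 dB

For uncorrelated sources the intensities add, so convert each level to linear form, sum, and take 10·log₁₀ of the total.
Σ 10^(L/10) = 10^(95.9/10) + 10^(88.2/10) + 10^(84.8/10) = 4.853e+09.
L_total = 10·log₁₀(4.853e+09) = 96.86 dB.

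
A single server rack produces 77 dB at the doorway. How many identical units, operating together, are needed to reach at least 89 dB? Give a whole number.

16

N identical sources give L₁ + 10·log₁₀ N, so require 10·log₁₀ N ≥ 89 − 77 = 12.0 dB.
N ≥ 10^(12.0/10) = 15.849, so N = 16.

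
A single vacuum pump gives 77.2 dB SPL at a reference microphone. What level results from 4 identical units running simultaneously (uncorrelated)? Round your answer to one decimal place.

83.2 dB SPL

With 4 equal, uncorrelated contributions the intensity is 4× that of one unit, giving a rise of 10·log₁₀ 4.
L_total = 77.2 + 10·log₁₀(4) = 77.2 + 6.021 = 83.22 dB SPL.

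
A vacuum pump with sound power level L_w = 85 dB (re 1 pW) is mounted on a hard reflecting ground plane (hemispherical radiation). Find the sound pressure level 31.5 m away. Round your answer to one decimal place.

L_p = L_w − 10·log₁₀(2π·r²) with r = 31.5 m.
2π·r² = 6234 m², 10·log₁₀ of that is 37.948 dB.
L_p = 85 − 37.948 = 47.05 dB.

47.1 dB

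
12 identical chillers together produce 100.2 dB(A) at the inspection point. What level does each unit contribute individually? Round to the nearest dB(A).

89 dB(A)

12 equal contributions raise the level by 10·log₁₀ 12 = 10.792 dB, so each unit alone gives 100.2 − 10.792.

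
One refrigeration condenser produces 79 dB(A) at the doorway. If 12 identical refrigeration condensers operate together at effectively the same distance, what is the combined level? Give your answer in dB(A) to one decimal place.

L_total = L₁ + 10·log₁₀ N for N identical incoherent sources.
L_total = 79 + 10·log₁₀(12) = 79 + 10.792 = 89.79 dB(A).

89.8 dB(A)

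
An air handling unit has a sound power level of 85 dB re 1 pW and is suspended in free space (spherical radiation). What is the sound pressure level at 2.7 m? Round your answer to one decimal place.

65.4 dB

Free-field spherical radiation: L_p = L_w − 10·log₁₀(4π·r²), r = 2.7 m.
4π·r² = 91.61 m², 10·log₁₀ of that is 19.619 dB.
L_p = 85 − 19.619 = 65.38 dB.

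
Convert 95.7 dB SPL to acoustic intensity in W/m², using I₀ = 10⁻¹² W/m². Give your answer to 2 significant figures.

0.0037 W/m²

I/I₀ = 10^(95.7/10) = 3.715e+09, so I = 3.715e+09 × 10⁻¹² W/m².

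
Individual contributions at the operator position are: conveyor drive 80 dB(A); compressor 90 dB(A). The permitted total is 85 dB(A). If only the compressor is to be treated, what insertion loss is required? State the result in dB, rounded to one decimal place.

Everything except the compressor sums to 10^(80/10) = 1.000e+08 in linear terms, 80.00 dB(A).
To meet 85 dB(A) overall, the treated compressor may contribute at most 10^(85/10) − 1.000e+08 = 2.162e+08, i.e. 83.35 dB(A).
So the compressor must be reduced from 90 to 83.35 dB(A): IL = 6.65 dB.

6.7 dB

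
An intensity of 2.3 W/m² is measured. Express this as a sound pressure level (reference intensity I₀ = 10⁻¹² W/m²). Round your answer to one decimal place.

Dividing by I₀ shifts the exponent by 12: I/I₀ = 2.3×10^12.
L = 10·(0.3617 + 12) = 123.62 dB.

123.6 dB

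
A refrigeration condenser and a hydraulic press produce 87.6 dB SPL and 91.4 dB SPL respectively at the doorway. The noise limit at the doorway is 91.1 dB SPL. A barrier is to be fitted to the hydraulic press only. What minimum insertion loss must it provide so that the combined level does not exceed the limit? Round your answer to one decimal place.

Fixed contribution from the other source: Σ 10^(L/10) = 10^(87.6/10) = 5.754e+08 (87.60 dB SPL).
The limit corresponds to 10^(91.1/10) = 1.288e+09; subtracting the fixed part leaves 7.128e+08 for the hydraulic press, i.e. 88.53 dB SPL.
So the hydraulic press must be reduced from 91.4 to 88.53 dB SPL: IL = 2.87 dB.

2.9 dB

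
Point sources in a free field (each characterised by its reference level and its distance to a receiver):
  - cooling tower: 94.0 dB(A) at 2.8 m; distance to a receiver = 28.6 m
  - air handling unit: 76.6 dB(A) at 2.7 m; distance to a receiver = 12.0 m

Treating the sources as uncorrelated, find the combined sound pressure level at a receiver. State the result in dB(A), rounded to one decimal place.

Propagate each source to the receiver with L = L_ref − 20·log₁₀(r/r_ref), then add intensities.
cooling tower: 94.0 − 20·log₁₀(28.6/2.8) = 94.0 − 20.18 = 73.82 dB(A).
air handling unit: 76.6 − 20·log₁₀(12.0/2.7) = 76.6 − 12.96 = 63.64 dB(A).
Σ 10^(L/10) = 2.639e+07 → L_total = 10·log₁₀(2.639e+07) = 74.21 dB(A).

74.2 dB(A)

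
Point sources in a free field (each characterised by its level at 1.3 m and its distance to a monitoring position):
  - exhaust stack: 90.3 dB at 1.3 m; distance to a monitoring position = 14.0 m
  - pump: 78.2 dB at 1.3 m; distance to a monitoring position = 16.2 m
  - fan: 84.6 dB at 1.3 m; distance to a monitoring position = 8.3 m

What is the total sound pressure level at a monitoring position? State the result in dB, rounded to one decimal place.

72.2 dB

Propagate each source to the receiver with L = L_ref − 20·log₁₀(r/r_ref), then add intensities.
exhaust stack: 90.3 − 20·log₁₀(14.0/1.3) = 90.3 − 20.64 = 69.66 dB.
pump: 78.2 − 20·log₁₀(16.2/1.3) = 78.2 − 21.91 = 56.29 dB.
fan: 84.6 − 20·log₁₀(8.3/1.3) = 84.6 − 16.10 = 68.50 dB.
Σ 10^(L/10) = 1.674e+07 → L_total = 10·log₁₀(1.674e+07) = 72.24 dB.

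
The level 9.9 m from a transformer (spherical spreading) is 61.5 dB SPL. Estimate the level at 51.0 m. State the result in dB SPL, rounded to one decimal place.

47.3 dB SPL

Spherical spreading from a point source gives a 20·log₁₀(r₂/r₁) drop.
L₂ = 61.5 − 20·log₁₀(51.0/9.9) = 61.5 − 14.239 = 47.26 dB SPL.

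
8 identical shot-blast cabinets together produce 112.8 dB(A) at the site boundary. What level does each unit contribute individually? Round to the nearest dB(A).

For N identical incoherent sources L_total = L₁ + 10·log₁₀ N, so L₁ = 112.8 − 10·log₁₀(8) = 112.8 − 9.031.

104 dB(A)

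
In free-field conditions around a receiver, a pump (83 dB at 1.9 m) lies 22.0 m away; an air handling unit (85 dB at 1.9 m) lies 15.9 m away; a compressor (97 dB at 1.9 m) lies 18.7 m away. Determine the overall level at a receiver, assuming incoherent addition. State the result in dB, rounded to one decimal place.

First find each source's level at the receiver (point-source: −20·log₁₀(r/r_ref)), then combine on an intensity basis.
pump: 83 − 20·log₁₀(22.0/1.9) = 83 − 21.27 = 61.73 dB.
air handling unit: 85 − 20·log₁₀(15.9/1.9) = 85 − 18.45 = 66.55 dB.
compressor: 97 − 20·log₁₀(18.7/1.9) = 97 − 19.86 = 77.14 dB.
Σ 10^(L/10) = 5.774e+07 → L_total = 10·log₁₀(5.774e+07) = 77.62 dB.

77.6 dB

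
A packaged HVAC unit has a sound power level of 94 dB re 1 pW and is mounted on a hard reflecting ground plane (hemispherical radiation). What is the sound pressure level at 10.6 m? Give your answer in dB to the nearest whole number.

66 dB

The power spreads over a hemisphere of area 2π·r², so L_p = L_w − 10·log₁₀(2π·r²).
2π·r² = 706 m², 10·log₁₀ of that is 28.488 dB.
L_p = 94 − 28.488 = 65.51 dB.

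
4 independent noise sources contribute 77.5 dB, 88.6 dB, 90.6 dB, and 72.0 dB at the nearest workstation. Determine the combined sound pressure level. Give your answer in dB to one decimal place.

Incoherent sources combine by intensity addition: L_total = 10·log₁₀(Σ 10^(L_i/10)).
Σ 10^(L/10) = 10^(77.5/10) + 10^(88.6/10) + 10^(90.6/10) + 10^(72.0/10) = 1.945e+09.
L_total = 10·log₁₀(1.945e+09) = 92.89 dB.

92.9 dB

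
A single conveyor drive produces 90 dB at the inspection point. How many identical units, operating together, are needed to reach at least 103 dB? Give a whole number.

N identical sources give L₁ + 10·log₁₀ N, so require 10·log₁₀ N ≥ 103 − 90 = 13.0 dB.
N ≥ 10^(13.0/10) = 19.953, so N = 20.

20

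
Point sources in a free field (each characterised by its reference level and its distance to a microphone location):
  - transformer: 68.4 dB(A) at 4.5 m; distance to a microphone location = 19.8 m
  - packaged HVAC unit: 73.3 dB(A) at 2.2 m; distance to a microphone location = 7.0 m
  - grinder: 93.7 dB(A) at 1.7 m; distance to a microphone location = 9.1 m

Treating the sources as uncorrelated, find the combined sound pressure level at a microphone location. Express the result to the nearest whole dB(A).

79 dB(A)

First find each source's level at the receiver (point-source: −20·log₁₀(r/r_ref)), then combine on an intensity basis.
transformer: 68.4 − 20·log₁₀(19.8/4.5) = 68.4 − 12.87 = 55.53 dB(A).
packaged HVAC unit: 73.3 − 20·log₁₀(7.0/2.2) = 73.3 − 10.05 = 63.25 dB(A).
grinder: 93.7 − 20·log₁₀(9.1/1.7) = 93.7 − 14.57 = 79.13 dB(A).
Σ 10^(L/10) = 8.428e+07 → L_total = 10·log₁₀(8.428e+07) = 79.26 dB(A).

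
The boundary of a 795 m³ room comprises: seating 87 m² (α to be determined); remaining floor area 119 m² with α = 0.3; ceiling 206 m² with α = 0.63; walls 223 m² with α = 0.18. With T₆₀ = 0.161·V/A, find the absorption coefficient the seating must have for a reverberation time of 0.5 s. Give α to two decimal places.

From T₆₀ = 0.161·V/A, the target T₆₀ = 0.5 s needs A = 0.161·795/0.5 = 255.99 m².
Absorption from the other surfaces = 119·0.3 + 206·0.63 + 223·0.18 = 205.62 m², so the seating must supply 50.37 m² over 87 m².
α = 50.37/87 = 0.579.

0.58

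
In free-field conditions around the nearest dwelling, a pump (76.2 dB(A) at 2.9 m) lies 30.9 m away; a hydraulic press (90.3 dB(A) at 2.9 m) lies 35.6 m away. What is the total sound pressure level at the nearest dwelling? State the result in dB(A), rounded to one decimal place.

First find each source's level at the receiver (point-source: −20·log₁₀(r/r_ref)), then combine on an intensity basis.
pump: 76.2 − 20·log₁₀(30.9/2.9) = 76.2 − 20.55 = 55.65 dB(A).
hydraulic press: 90.3 − 20·log₁₀(35.6/2.9) = 90.3 − 21.78 = 68.52 dB(A).
Σ 10^(L/10) = 7.478e+06 → L_total = 10·log₁₀(7.478e+06) = 68.74 dB(A).

68.7 dB(A)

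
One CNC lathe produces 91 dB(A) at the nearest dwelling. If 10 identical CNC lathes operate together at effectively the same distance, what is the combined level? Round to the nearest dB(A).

L_total = L₁ + 10·log₁₀ N for N identical incoherent sources.
L_total = 91 + 10·log₁₀(10) = 91 + 10.000 = 101.00 dB(A).

101 dB(A)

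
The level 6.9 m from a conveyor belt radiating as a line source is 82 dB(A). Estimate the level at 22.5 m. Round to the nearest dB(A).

77 dB(A)

Cylindrical spreading from a line source gives a 10·log₁₀(r₂/r₁) drop.
L₂ = 82 − 10·log₁₀(22.5/6.9) = 82 − 5.133 = 76.87 dB(A).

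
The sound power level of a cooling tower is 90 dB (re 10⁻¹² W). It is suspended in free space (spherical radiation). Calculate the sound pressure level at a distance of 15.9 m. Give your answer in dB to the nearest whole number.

L_p = L_w − 10·log₁₀(4π·r²) with r = 15.9 m.
4π·r² = 3177 m², 10·log₁₀ of that is 35.020 dB.
L_p = 90 − 35.020 = 54.98 dB.

55 dB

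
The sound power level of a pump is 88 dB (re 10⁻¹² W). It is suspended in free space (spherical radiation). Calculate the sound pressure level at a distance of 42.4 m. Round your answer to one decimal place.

44.5 dB

The power spreads over a sphere of area 4π·r², so L_p = L_w − 10·log₁₀(4π·r²).
4π·r² = 2.259e+04 m², 10·log₁₀ of that is 43.539 dB.
L_p = 88 − 43.539 = 44.46 dB.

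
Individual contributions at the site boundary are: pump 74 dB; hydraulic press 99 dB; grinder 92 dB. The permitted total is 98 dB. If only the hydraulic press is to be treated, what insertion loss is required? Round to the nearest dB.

2 dB

The untreated sources together contribute 10^(74/10) + 10^(92/10) = 1.610e+09, i.e. 92.07 dB.
To meet 98 dB overall, the treated hydraulic press may contribute at most 10^(98/10) − 1.610e+09 = 4.700e+09, i.e. 96.72 dB.
So the hydraulic press must be reduced from 99 to 96.72 dB: IL = 2.28 dB.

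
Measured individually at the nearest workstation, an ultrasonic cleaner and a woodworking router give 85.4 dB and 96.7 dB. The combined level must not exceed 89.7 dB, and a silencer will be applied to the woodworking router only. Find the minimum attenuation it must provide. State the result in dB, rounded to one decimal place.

Fixed contribution from the other source: Σ 10^(L/10) = 10^(85.4/10) = 3.467e+08 (85.40 dB).
To meet 89.7 dB overall, the treated woodworking router may contribute at most 10^(89.7/10) − 3.467e+08 = 5.865e+08, i.e. 87.68 dB.
Required insertion loss = 96.7 − 87.68 = 9.02 dB.

9.0 dB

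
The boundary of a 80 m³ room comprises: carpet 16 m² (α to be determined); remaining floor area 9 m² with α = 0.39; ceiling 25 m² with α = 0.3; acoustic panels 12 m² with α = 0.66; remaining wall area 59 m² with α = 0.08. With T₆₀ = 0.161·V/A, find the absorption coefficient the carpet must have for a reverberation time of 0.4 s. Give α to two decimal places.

A = 0.161·V/T₆₀ = 0.161·80/0.4 = 32.20 m² sabins.
Absorption from the other surfaces = 9·0.39 + 25·0.3 + 12·0.66 + 59·0.08 = 23.65 m², so the carpet must supply 8.55 m² over 16 m².
α = 8.55/16 = 0.534.

0.53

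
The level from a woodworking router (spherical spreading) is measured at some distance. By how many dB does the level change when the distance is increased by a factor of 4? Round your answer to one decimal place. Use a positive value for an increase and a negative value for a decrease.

-12.0 dB

A point source loses 6 dB per doubling of distance; generally ΔL = −20·log₁₀(r₂/r₁).
ΔL = −20·log₁₀(4) = -12.04 dB.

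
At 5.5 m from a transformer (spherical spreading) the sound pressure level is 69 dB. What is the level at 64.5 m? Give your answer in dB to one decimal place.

Spherical spreading from a point source gives a 20·log₁₀(r₂/r₁) drop.
L₂ = 69 − 20·log₁₀(64.5/5.5) = 69 − 21.384 = 47.62 dB.

47.6 dB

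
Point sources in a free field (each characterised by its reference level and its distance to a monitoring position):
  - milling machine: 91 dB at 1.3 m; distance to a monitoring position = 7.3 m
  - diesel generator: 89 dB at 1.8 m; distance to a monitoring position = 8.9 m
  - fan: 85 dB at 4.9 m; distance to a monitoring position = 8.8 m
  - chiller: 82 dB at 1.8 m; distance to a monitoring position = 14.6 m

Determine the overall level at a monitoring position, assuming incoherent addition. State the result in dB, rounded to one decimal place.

First find each source's level at the receiver (point-source: −20·log₁₀(r/r_ref)), then combine on an intensity basis.
milling machine: 91 − 20·log₁₀(7.3/1.3) = 91 − 14.99 = 76.01 dB.
diesel generator: 89 − 20·log₁₀(8.9/1.8) = 89 − 13.88 = 75.12 dB.
fan: 85 − 20·log₁₀(8.8/4.9) = 85 − 5.09 = 79.91 dB.
chiller: 82 − 20·log₁₀(14.6/1.8) = 82 − 18.18 = 63.82 dB.
Σ 10^(L/10) = 1.729e+08 → L_total = 10·log₁₀(1.729e+08) = 82.38 dB.

82.4 dB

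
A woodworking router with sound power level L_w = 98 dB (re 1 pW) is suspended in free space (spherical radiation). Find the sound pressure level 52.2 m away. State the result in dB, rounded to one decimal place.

52.7 dB

L_p = L_w − 10·log₁₀(4π·r²) with r = 52.2 m.
4π·r² = 3.424e+04 m², 10·log₁₀ of that is 45.346 dB.
L_p = 98 − 45.346 = 52.65 dB.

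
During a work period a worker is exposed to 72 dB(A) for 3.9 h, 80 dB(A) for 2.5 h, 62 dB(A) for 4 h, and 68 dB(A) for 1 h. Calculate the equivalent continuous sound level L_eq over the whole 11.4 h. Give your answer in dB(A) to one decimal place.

74.5 dB(A)

L_eq = 10·log₁₀[(1/T)·Σ tᵢ·10^(Lᵢ/10)] with T = 11.4 h.
Σ tᵢ·10^(Lᵢ/10) = 3.9·10^(72/10) + 2.5·10^(80/10) + 4·10^(62/10) + 1·10^(68/10) = 3.245e+08.
L_eq = 10·log₁₀(3.245e+08/11.4) = 74.54 dB(A).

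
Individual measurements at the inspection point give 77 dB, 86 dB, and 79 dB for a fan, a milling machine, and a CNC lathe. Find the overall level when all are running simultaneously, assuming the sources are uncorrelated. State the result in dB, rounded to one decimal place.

For uncorrelated sources the intensities add, so convert each level to linear form, sum, and take 10·log₁₀ of the total.
Σ 10^(L/10) = 10^(77/10) + 10^(86/10) + 10^(79/10) = 5.277e+08.
L_total = 10·log₁₀(5.277e+08) = 87.22 dB.

87.2 dB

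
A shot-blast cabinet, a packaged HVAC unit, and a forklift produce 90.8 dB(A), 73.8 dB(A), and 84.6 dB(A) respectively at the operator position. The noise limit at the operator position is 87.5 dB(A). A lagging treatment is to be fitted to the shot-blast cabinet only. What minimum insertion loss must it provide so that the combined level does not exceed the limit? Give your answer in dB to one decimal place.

6.8 dB

Fixed contribution from the other sources: Σ 10^(L/10) = 10^(73.8/10) + 10^(84.6/10) = 3.124e+08 (84.95 dB(A)).
To meet 87.5 dB(A) overall, the treated shot-blast cabinet may contribute at most 10^(87.5/10) − 3.124e+08 = 2.499e+08, i.e. 83.98 dB(A).
So the shot-blast cabinet must be reduced from 90.8 to 83.98 dB(A): IL = 6.82 dB.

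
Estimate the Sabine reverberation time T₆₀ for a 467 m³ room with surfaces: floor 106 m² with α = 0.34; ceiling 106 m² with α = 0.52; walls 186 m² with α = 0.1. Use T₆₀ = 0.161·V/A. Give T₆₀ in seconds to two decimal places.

Total absorption A = 106·0.34 + 106·0.52 + 186·0.1 = 109.76 m² sabins.
T₆₀ = 0.161·V/A = 0.161·467/109.76 = 0.685 s.

0.69 s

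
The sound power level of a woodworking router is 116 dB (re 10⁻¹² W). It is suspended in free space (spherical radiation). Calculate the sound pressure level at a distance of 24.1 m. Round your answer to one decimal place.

77.4 dB

Free-field spherical radiation: L_p = L_w − 10·log₁₀(4π·r²), r = 24.1 m.
4π·r² = 7299 m², 10·log₁₀ of that is 38.632 dB.
L_p = 116 − 38.632 = 77.37 dB.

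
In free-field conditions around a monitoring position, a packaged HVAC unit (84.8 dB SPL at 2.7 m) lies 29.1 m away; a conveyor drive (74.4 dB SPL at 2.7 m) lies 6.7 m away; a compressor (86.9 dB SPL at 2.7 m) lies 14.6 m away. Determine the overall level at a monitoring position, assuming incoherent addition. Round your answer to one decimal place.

73.8 dB SPL

Apply inverse-square spreading to bring every level to the receiver, then sum 10^(L/10).
packaged HVAC unit: 84.8 − 20·log₁₀(29.1/2.7) = 84.8 − 20.65 = 64.15 dB SPL.
conveyor drive: 74.4 − 20·log₁₀(6.7/2.7) = 74.4 − 7.89 = 66.51 dB SPL.
compressor: 86.9 − 20·log₁₀(14.6/2.7) = 86.9 − 14.66 = 72.24 dB SPL.
Σ 10^(L/10) = 2.382e+07 → L_total = 10·log₁₀(2.382e+07) = 73.77 dB SPL.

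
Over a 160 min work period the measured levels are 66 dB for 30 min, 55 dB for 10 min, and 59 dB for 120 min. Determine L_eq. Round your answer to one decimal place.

61.3 dB

The energy average is taken in the linear domain: L_eq = 10·log₁₀[(Σ tᵢ·10^(Lᵢ/10))/T], T = 160 min.
Σ tᵢ·10^(Lᵢ/10) = 30·10^(66/10) + 10·10^(55/10) + 120·10^(59/10) = 2.179e+08.
L_eq = 10·log₁₀(2.179e+08/160) = 61.34 dB.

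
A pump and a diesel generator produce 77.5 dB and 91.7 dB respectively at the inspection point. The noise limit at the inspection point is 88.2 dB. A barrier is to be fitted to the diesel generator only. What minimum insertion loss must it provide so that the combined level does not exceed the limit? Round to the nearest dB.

Fixed contribution from the other source: Σ 10^(L/10) = 10^(77.5/10) = 5.623e+07 (77.50 dB).
To meet 88.2 dB overall, the treated diesel generator may contribute at most 10^(88.2/10) − 5.623e+07 = 6.045e+08, i.e. 87.81 dB.
So the diesel generator must be reduced from 91.7 to 87.81 dB: IL = 3.89 dB.

4 dB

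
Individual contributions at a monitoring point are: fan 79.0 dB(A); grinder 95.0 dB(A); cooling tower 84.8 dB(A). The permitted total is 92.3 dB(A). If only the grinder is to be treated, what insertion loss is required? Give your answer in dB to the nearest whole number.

4 dB

Fixed contribution from the other sources: Σ 10^(L/10) = 10^(79.0/10) + 10^(84.8/10) = 3.814e+08 (85.81 dB(A)).
The limit corresponds to 10^(92.3/10) = 1.698e+09; subtracting the fixed part leaves 1.317e+09 for the grinder, i.e. 91.20 dB(A).
Required insertion loss = 95.0 − 91.20 = 3.80 dB.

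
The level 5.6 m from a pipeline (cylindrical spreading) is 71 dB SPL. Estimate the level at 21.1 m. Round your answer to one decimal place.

For a line source, L₂ = L₁ − 10·log₁₀(r₂/r₁).
L₂ = 71 − 10·log₁₀(21.1/5.6) = 71 − 5.761 = 65.24 dB SPL.

65.2 dB SPL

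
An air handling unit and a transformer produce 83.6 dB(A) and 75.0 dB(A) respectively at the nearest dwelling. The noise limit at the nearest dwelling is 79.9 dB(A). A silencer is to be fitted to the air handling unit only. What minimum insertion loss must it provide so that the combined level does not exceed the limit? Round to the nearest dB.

5 dB

The untreated sources together contribute 10^(75.0/10) = 3.162e+07, i.e. 75.00 dB(A).
The limit corresponds to 10^(79.9/10) = 9.772e+07; subtracting the fixed part leaves 6.610e+07 for the air handling unit, i.e. 78.20 dB(A).
So the air handling unit must be reduced from 83.6 to 78.20 dB(A): IL = 5.40 dB.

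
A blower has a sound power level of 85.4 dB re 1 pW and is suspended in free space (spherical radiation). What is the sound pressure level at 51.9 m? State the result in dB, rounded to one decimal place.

40.1 dB

Free-field spherical radiation: L_p = L_w − 10·log₁₀(4π·r²), r = 51.9 m.
4π·r² = 3.385e+04 m², 10·log₁₀ of that is 45.295 dB.
L_p = 85.4 − 45.295 = 40.10 dB.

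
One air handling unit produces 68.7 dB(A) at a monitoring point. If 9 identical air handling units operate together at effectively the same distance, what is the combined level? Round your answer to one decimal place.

78.2 dB(A)

L_total = L₁ + 10·log₁₀ N for N identical incoherent sources.
L_total = 68.7 + 10·log₁₀(9) = 68.7 + 9.542 = 78.24 dB(A).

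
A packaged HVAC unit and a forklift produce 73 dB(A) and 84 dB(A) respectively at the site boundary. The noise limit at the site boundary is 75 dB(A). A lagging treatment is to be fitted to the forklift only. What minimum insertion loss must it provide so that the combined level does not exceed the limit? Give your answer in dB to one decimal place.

Fixed contribution from the other source: Σ 10^(L/10) = 10^(73/10) = 1.995e+07 (73.00 dB(A)).
To meet 75 dB(A) overall, the treated forklift may contribute at most 10^(75/10) − 1.995e+07 = 1.167e+07, i.e. 70.67 dB(A).
So the forklift must be reduced from 84 to 70.67 dB(A): IL = 13.33 dB.

13.3 dB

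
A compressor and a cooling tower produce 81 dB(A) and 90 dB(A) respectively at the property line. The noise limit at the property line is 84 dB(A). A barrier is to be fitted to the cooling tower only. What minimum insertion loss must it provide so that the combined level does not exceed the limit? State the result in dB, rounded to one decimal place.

9.0 dB

Fixed contribution from the other source: Σ 10^(L/10) = 10^(81/10) = 1.259e+08 (81.00 dB(A)).
The limit corresponds to 10^(84/10) = 2.512e+08; subtracting the fixed part leaves 1.253e+08 for the cooling tower, i.e. 80.98 dB(A).
So the cooling tower must be reduced from 90 to 80.98 dB(A): IL = 9.02 dB.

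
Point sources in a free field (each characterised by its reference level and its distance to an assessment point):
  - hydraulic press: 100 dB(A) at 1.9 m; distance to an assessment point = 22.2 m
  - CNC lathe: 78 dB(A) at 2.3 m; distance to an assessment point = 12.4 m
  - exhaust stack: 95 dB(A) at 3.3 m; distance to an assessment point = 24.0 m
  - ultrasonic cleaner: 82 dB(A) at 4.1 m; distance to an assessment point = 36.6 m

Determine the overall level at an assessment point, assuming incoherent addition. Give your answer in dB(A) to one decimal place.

Propagate each source to the receiver with L = L_ref − 20·log₁₀(r/r_ref), then add intensities.
hydraulic press: 100 − 20·log₁₀(22.2/1.9) = 100 − 21.35 = 78.65 dB(A).
CNC lathe: 78 − 20·log₁₀(12.4/2.3) = 78 − 14.63 = 63.37 dB(A).
exhaust stack: 95 − 20·log₁₀(24.0/3.3) = 95 − 17.23 = 77.77 dB(A).
ultrasonic cleaner: 82 − 20·log₁₀(36.6/4.1) = 82 − 19.01 = 62.99 dB(A).
Σ 10^(L/10) = 1.372e+08 → L_total = 10·log₁₀(1.372e+08) = 81.37 dB(A).

81.4 dB(A)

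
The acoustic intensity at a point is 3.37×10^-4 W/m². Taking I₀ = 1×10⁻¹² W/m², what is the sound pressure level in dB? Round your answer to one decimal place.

85.3 dB

L = 10·log₁₀(I/I₀) = 10·log₁₀(3.37×10^-4/10⁻¹²) = 10·log₁₀(3.37×10^8).
L = 10·(0.5276 + 8) = 85.28 dB.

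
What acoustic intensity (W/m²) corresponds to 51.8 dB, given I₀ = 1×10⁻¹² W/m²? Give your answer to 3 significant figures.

I = I₀·10^(L/10) = 10⁻¹² × 10^(51.8/10) = 10^(-6.820).

1.51e-07 W/m²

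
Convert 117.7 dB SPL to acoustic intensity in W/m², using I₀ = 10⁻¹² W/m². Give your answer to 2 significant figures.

I/I₀ = 10^(117.7/10) = 5.888e+11, so I = 5.888e+11 × 10⁻¹² W/m².

0.59 W/m²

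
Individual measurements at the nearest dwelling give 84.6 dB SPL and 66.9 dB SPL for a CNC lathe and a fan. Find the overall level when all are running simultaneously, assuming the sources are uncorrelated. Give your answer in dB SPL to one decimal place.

84.7 dB SPL

Incoherent sources combine by intensity addition: L_total = 10·log₁₀(Σ 10^(L_i/10)).
Σ 10^(L/10) = 10^(84.6/10) + 10^(66.9/10) = 2.933e+08.
L_total = 10·log₁₀(2.933e+08) = 84.67 dB SPL.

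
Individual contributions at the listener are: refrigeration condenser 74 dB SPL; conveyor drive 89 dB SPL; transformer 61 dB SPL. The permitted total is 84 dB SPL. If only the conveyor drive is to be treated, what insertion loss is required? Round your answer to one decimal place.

5.5 dB

Everything except the conveyor drive sums to 10^(74/10) + 10^(61/10) = 2.638e+07 in linear terms, 74.21 dB SPL.
The limit corresponds to 10^(84/10) = 2.512e+08; subtracting the fixed part leaves 2.248e+08 for the conveyor drive, i.e. 83.52 dB SPL.
Required insertion loss = 89 − 83.52 = 5.48 dB.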